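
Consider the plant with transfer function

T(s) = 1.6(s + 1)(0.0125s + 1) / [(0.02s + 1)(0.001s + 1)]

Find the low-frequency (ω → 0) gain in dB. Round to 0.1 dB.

4.1 dB

T(0) = 1.6 · 1 / 1 = 1.6
20 log₁₀(1.6) ≈ 4.08 dB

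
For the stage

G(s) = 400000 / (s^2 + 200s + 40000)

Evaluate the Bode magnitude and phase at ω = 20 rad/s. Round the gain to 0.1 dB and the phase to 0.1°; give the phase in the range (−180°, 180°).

At s = jω = j20:
quadratic: (j20)² + 200·j20 + 40000 = 39600 + j4000 → |·| ≈ 39802, ∠ ≈ 5.77°
|G| = 400000 / 39802 ≈ 10.05
Gain = 20 log₁₀(10.05) ≈ 20.04 dB
∠G = 0.00° − 5.77° = -5.77°

20.0 dB, -5.8°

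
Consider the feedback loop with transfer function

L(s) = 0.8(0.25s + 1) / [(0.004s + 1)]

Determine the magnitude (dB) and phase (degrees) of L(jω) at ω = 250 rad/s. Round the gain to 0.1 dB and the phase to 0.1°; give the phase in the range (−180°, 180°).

31.0 dB, 44.1°

At ω = 250 rad/s:
zero (1 + j250·0.25) = 1 + j62.5 → |·| ≈ 62.508, ∠ ≈ 89.08°
pole (1 + j250·0.004) = 1 + j1 → |·| ≈ 1.4142, ∠ ≈ 45.00°
|L| = 0.8 · 62.508 / (1.4142) ≈ 35.36
Gain = 20 log₁₀(35.36) ≈ 30.97 dB
∠L = (89.08°) − (45.00°) = 44.08°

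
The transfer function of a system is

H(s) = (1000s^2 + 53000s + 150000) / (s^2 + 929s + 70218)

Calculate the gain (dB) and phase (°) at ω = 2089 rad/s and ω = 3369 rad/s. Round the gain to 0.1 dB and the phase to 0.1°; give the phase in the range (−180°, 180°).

Substitute s = j2089:
Numerator: 1000(j2089)^2 + 53000(j2089) + 150000 = -4363771000 + j110717000
Denominator: (j2089)^2 + 929(j2089) + 70218 = -4293703 + j1940681
|N| = √(4363771000² + 110717000²) ≈ 4.3652e+09, ∠N ≈ 178.55°
|D| = √(4293703² + 1940681²) ≈ 4.7119e+06, ∠D ≈ 155.68°
|H| = 4.3652e+09 / 4.7119e+06 ≈ 926.42
Gain = 20 log₁₀(926.42) ≈ 59.34 dB
∠H = 178.55° − 155.68° = 22.87°

Substitute s = j3369:
Numerator: 1000(j3369)^2 + 53000(j3369) + 150000 = -11350011000 + j178557000
Denominator: (j3369)^2 + 929(j3369) + 70218 = -11279943 + j3129801
|N| = √(11350011000² + 178557000²) ≈ 1.1351e+10, ∠N ≈ 179.10°
|D| = √(11279943² + 3129801²) ≈ 1.1706e+07, ∠D ≈ 164.49°
|H| = 1.1351e+10 / 1.1706e+07 ≈ 969.67
Gain = 20 log₁₀(969.67) ≈ 59.73 dB
∠H = 179.10° − 164.49° = 14.61°

ω = 2089: 59.3 dB, 22.9°; ω = 3369: 59.7 dB, 14.6°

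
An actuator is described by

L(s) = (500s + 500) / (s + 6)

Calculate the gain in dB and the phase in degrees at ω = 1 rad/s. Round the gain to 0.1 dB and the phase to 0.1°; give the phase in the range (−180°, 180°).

Substitute s = j1:
Numerator: 500(j1) + 500 = 500 + j500
Denominator: (j1) + 6 = 6 + j1
|N| = √(500² + 500²) ≈ 707.11, ∠N ≈ 45.00°
|D| = √(6² + 1²) ≈ 6.0828, ∠D ≈ 9.46°
|L| = 707.11 / 6.0828 ≈ 116.25
Gain = 20 log₁₀(116.25) ≈ 41.31 dB
∠L = 45.00° − 9.46° = 35.54°

41.3 dB, 35.5°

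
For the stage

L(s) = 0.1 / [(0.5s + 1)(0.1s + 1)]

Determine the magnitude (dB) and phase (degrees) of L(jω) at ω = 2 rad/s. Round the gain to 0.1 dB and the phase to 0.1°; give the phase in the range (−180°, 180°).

-23.2 dB, -56.3°

At ω = 2 rad/s:
pole (1 + j2·0.5) = 1 + j1 → |·| ≈ 1.4142, ∠ ≈ 45.00°
pole (1 + j2·0.1) = 1 + j0.2 → |·| ≈ 1.0198, ∠ ≈ 11.31°
|L| = 0.1 · 1 / (1.4142 · 1.0198) ≈ 0.069338
Gain = 20 log₁₀(0.069338) ≈ -23.18 dB
∠L = (0°) − (45.00° + 11.31°) = -56.31°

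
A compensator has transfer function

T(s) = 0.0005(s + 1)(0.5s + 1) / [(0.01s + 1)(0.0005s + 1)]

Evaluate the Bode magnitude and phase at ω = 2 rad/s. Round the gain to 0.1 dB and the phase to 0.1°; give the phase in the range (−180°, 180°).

At ω = 2 rad/s:
zero (1 + j2·1) = 1 + j2 → |·| ≈ 2.2361, ∠ ≈ 63.43°
zero (1 + j2·0.5) = 1 + j1 → |·| ≈ 1.4142, ∠ ≈ 45.00°
pole (1 + j2·0.01) = 1 + j0.02 → |·| ≈ 1.0002, ∠ ≈ 1.15°
pole (1 + j2·0.0005) = 1 + j0.001 → |·| ≈ 1, ∠ ≈ 0.06°
|T| = 0.0005 · 2.2361 · 1.4142 / (1.0002 · 1) ≈ 0.0015808
Gain = 20 log₁₀(0.0015808) ≈ -56.02 dB
∠T = (63.43° + 45.00°) − (1.15° + 0.06°) = 107.22°

-56.0 dB, 107.2°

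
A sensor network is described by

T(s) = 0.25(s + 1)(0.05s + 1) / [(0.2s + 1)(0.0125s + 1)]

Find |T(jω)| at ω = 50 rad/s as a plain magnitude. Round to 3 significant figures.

At ω = 50 rad/s:
zero (1 + j50·1) = 1 + j50 → |·| ≈ 50.01, ∠ ≈ 88.85°
zero (1 + j50·0.05) = 1 + j2.5 → |·| ≈ 2.6926, ∠ ≈ 68.20°
pole (1 + j50·0.2) = 1 + j10 → |·| ≈ 10.05, ∠ ≈ 84.29°
pole (1 + j50·0.0125) = 1 + j0.625 → |·| ≈ 1.1792, ∠ ≈ 32.01°
|T| = 0.25 · 50.01 · 2.6926 / (10.05 · 1.1792) ≈ 2.8406

2.84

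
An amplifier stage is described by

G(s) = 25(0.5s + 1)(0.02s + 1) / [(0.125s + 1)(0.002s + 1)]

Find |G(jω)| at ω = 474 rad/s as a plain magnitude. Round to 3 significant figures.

At ω = 474 rad/s:
zero (1 + j474·0.5) = 1 + j237 → |·| ≈ 237, ∠ ≈ 89.76°
zero (1 + j474·0.02) = 1 + j9.48 → |·| ≈ 9.5326, ∠ ≈ 83.98°
pole (1 + j474·0.125) = 1 + j59.25 → |·| ≈ 59.258, ∠ ≈ 89.03°
pole (1 + j474·0.002) = 1 + j0.948 → |·| ≈ 1.3779, ∠ ≈ 43.47°
|G| = 25 · 237 · 9.5326 / (59.258 · 1.3779) ≈ 691.73

692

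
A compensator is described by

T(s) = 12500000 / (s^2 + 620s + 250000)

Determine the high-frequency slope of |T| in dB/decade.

-40 dB/decade

Each pole contributes −20 dB/decade at high frequency; each zero contributes +20 dB/decade.
Net: 0 zero(s) − 2 pole(s) → -40 dB/decade.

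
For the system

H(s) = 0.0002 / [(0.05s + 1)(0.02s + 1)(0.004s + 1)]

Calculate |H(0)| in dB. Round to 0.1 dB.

-74.0 dB

H(0) = 0.0002 · 1 / 1 = 0.0002
20 log₁₀(0.0002) ≈ -73.98 dB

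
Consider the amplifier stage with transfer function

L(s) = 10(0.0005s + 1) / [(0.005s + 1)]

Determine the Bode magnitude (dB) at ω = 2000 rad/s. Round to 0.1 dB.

3.0 dB

At ω = 2000 rad/s:
zero (1 + j2000·0.0005) = 1 + j1 → |·| ≈ 1.4142, ∠ ≈ 45.00°
pole (1 + j2000·0.005) = 1 + j10 → |·| ≈ 10.05, ∠ ≈ 84.29°
|L| = 10 · 1.4142 / (10.05) ≈ 1.4072
Gain = 20 log₁₀(1.4072) ≈ 2.97 dB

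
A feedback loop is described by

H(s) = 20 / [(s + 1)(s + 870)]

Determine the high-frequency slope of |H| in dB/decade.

-40 dB/decade

Each pole contributes −20 dB/decade at high frequency; each zero contributes +20 dB/decade.
Net: 0 zero(s) − 2 pole(s) → -40 dB/decade.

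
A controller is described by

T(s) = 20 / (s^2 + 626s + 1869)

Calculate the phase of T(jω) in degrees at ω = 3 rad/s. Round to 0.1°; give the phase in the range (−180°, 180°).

-45.3°

Substitute s = j3:
Numerator: 20 = 20 + j0
Denominator: (j3)^2 + 626(j3) + 1869 = 1860 + j1878
|N| = √(20² + 0²) ≈ 20, ∠N ≈ 0.00°
|D| = √(1860² + 1878²) ≈ 2643.2, ∠D ≈ 45.28°
∠T = 0.00° − 45.28° = -45.28°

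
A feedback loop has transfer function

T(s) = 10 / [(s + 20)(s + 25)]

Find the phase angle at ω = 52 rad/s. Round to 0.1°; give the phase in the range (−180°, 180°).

At s = jω = j52:
pole (s+20): 20 + j52 → |·| = √(20²+52²) = √3104 ≈ 55.714, ∠ = arctan(52/20) ≈ 68.96°
pole (s+25): 25 + j52 → |·| = √(25²+52²) = √3329 ≈ 57.697, ∠ = arctan(52/25) ≈ 64.32°
∠T = 0.00° − 133.28° = -133.28°

-133.3°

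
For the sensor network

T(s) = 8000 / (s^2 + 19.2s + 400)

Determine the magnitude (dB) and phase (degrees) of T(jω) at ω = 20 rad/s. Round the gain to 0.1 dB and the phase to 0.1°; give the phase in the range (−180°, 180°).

26.4 dB, -90.0°

At s = jω = j20:
quadratic: (j20)² + 19.2·j20 + 400 = 0 + j384 → |·| ≈ 384, ∠ ≈ 90.00°
|T| = 8000 / 384 ≈ 20.833
Gain = 20 log₁₀(20.833) ≈ 26.38 dB
∠T = 0.00° − 90.00° = -90.00°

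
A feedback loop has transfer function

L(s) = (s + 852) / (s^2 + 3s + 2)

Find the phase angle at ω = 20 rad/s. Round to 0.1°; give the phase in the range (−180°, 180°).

Substitute s = j20:
Numerator: (j20) + 852 = 852 + j20
Denominator: (j20)^2 + 3(j20) + 2 = -398 + j60
|N| = √(852² + 20²) ≈ 852.23, ∠N ≈ 1.34°
|D| = √(398² + 60²) ≈ 402.5, ∠D ≈ 171.43°
∠L = 1.34° − 171.43° = -170.09°

-170.1°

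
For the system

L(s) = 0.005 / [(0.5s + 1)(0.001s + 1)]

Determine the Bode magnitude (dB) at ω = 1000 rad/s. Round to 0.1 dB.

-103.0 dB

At ω = 1000 rad/s:
pole (1 + j1000·0.5) = 1 + j500 → |·| ≈ 500, ∠ ≈ 89.89°
pole (1 + j1000·0.001) = 1 + j1 → |·| ≈ 1.4142, ∠ ≈ 45.00°
|L| = 0.005 · 1 / (500 · 1.4142) ≈ 7.0711e-06
Gain = 20 log₁₀(7.0711e-06) ≈ -103.01 dB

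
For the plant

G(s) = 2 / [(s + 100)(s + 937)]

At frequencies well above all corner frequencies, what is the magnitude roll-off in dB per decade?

Each pole contributes −20 dB/decade at high frequency; each zero contributes +20 dB/decade.
Net: 0 zero(s) − 2 pole(s) → -40 dB/decade.

-40 dB/decade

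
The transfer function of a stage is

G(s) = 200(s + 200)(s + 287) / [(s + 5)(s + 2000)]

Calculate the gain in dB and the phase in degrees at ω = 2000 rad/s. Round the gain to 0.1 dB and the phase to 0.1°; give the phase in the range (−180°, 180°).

At s = jω = j2000:
zero (s+200): 200 + j2000 → |·| = √(200²+2000²) = √4040000 ≈ 2010, ∠ = arctan(2000/200) ≈ 84.29°
zero (s+287): 287 + j2000 → |·| = √(287²+2000²) = √4082369 ≈ 2020.5, ∠ = arctan(2000/287) ≈ 81.83°
pole (s+5): 5 + j2000 → |·| = √(5²+2000²) = √4000025 ≈ 2000, ∠ = arctan(2000/5) ≈ 89.86°
pole (s+2000): 2000 + j2000 → |·| = √(2000²+2000²) = √8000000 ≈ 2828.4, ∠ = arctan(2000/2000) ≈ 45.00°
|G| = 200 · 4.0612e+06 / 5.6568e+06 ≈ 143.59
Gain = 20 log₁₀(143.59) ≈ 43.14 dB
∠G = 166.12° − 134.86° = 31.26°

43.1 dB, 31.3°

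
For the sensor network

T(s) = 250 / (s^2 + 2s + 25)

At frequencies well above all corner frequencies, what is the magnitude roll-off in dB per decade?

-40 dB/decade

Each pole contributes −20 dB/decade at high frequency; each zero contributes +20 dB/decade.
Net: 0 zero(s) − 2 pole(s) → -40 dB/decade.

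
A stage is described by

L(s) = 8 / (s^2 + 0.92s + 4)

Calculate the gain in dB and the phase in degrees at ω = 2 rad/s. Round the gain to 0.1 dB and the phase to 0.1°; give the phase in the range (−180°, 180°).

At s = jω = j2:
quadratic: (j2)² + 0.92·j2 + 4 = 0 + j1.84 → |·| ≈ 1.84, ∠ ≈ 90.00°
|L| = 8 / 1.84 ≈ 4.3478
Gain = 20 log₁₀(4.3478) ≈ 12.77 dB
∠L = 0.00° − 90.00° = -90.00°

12.8 dB, -90.0°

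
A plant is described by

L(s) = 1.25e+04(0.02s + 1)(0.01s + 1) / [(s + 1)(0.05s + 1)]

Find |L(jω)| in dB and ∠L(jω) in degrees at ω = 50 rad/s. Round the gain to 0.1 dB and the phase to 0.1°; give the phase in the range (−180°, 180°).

At ω = 50 rad/s:
zero (1 + j50·0.02) = 1 + j1 → |·| ≈ 1.4142, ∠ ≈ 45.00°
zero (1 + j50·0.01) = 1 + j0.5 → |·| ≈ 1.118, ∠ ≈ 26.57°
pole (1 + j50·1) = 1 + j50 → |·| ≈ 50.01, ∠ ≈ 88.85°
pole (1 + j50·0.05) = 1 + j2.5 → |·| ≈ 2.6926, ∠ ≈ 68.20°
|L| = 1.25e+04 · 1.4142 · 1.118 / (50.01 · 2.6926) ≈ 146.77
Gain = 20 log₁₀(146.77) ≈ 43.33 dB
∠L = (45.00° + 26.57°) − (88.85° + 68.20°) = -85.48°

43.3 dB, -85.5°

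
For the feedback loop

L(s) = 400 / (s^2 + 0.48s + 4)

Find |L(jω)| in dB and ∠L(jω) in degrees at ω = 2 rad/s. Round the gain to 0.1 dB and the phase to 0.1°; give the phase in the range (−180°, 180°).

At s = jω = j2:
quadratic: (j2)² + 0.48·j2 + 4 = 0 + j0.96 → |·| ≈ 0.96, ∠ ≈ 90.00°
|L| = 400 / 0.96 ≈ 416.67
Gain = 20 log₁₀(416.67) ≈ 52.40 dB
∠L = 0.00° − 90.00° = -90.00°

52.4 dB, -90.0°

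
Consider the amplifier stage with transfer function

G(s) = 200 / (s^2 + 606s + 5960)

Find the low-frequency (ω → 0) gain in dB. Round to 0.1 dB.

G(0) = 200 / 5960 ≈ 0.033557
20 log₁₀(0.033557) ≈ -29.48 dB

-29.5 dB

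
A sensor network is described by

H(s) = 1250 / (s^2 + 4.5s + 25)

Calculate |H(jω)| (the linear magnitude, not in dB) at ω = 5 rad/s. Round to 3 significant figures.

At s = jω = j5:
quadratic: (j5)² + 4.5·j5 + 25 = 0 + j22.5 → |·| ≈ 22.5, ∠ ≈ 90.00°
|H| = 1250 / 22.5 ≈ 55.556

55.6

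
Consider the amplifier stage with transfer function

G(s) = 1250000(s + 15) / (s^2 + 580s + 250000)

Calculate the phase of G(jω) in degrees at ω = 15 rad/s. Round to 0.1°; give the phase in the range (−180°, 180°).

43.0°

At s = jω = j15:
zero (s+15): 15 + j15 → |·| = √(15²+15²) = √450 ≈ 21.213, ∠ = arctan(15/15) ≈ 45.00°
quadratic: (j15)² + 580·j15 + 250000 = 249775 + j8700 → |·| ≈ 2.4993e+05, ∠ ≈ 1.99°
∠G = 45.00° − 1.99° = 43.01°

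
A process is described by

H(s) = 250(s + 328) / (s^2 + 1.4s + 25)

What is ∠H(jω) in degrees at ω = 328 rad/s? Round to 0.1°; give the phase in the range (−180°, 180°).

-134.8°

At s = jω = j328:
zero (s+328): 328 + j328 → |·| = √(328²+328²) = √215168 ≈ 463.86, ∠ = arctan(328/328) ≈ 45.00°
quadratic: (j328)² + 1.4·j328 + 25 = -107559 + j459.2 → |·| ≈ 1.0756e+05, ∠ ≈ 179.76°
∠H = 45.00° − 179.76° = -134.76°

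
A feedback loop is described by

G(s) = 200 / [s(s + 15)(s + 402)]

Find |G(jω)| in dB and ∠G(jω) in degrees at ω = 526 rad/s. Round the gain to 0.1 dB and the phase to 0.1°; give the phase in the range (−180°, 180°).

At s = jω = j526:
pole (s+15): 15 + j526 → |·| = √(15²+526²) = √276901 ≈ 526.21, ∠ = arctan(526/15) ≈ 88.37°
pole (s+402): 402 + j526 → |·| = √(402²+526²) = √438280 ≈ 662.03, ∠ = arctan(526/402) ≈ 52.61°
pole at origin: |s| = 526, ∠ = 90.00° (in denominator)
|G| = 200 / 1.8324e+08 ≈ 1.0915e-06
Gain = 20 log₁₀(1.0915e-06) ≈ -119.24 dB
∠G = 0.00° − 230.98° = -230.98° ≡ 129.02° (principal value)

-119.2 dB, 129.0°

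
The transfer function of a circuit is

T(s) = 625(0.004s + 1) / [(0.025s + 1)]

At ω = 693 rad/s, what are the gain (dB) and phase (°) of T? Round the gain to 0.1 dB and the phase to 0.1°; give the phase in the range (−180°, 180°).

At ω = 693 rad/s:
zero (1 + j693·0.004) = 1 + j2.772 → |·| ≈ 2.9469, ∠ ≈ 70.16°
pole (1 + j693·0.025) = 1 + j17.325 → |·| ≈ 17.354, ∠ ≈ 86.70°
|T| = 625 · 2.9469 / (17.354) ≈ 106.13
Gain = 20 log₁₀(106.13) ≈ 40.52 dB
∠T = (70.16°) − (86.70°) = -16.54°

40.5 dB, -16.5°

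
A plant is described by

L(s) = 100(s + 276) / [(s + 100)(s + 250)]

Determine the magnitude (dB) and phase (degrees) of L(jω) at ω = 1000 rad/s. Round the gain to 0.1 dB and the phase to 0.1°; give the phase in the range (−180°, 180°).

-20.0 dB, -85.7°

At s = jω = j1000:
zero (s+276): 276 + j1000 → |·| = √(276²+1000²) = √1076176 ≈ 1037.4, ∠ = arctan(1000/276) ≈ 74.57°
pole (s+100): 100 + j1000 → |·| = √(100²+1000²) = √1010000 ≈ 1005, ∠ = arctan(1000/100) ≈ 84.29°
pole (s+250): 250 + j1000 → |·| = √(250²+1000²) = √1062500 ≈ 1030.8, ∠ = arctan(1000/250) ≈ 75.96°
|L| = 100 · 1037.4 / 1.036e+06 ≈ 0.10014
Gain = 20 log₁₀(0.10014) ≈ -19.99 dB
∠L = 74.57° − 160.25° = -85.68°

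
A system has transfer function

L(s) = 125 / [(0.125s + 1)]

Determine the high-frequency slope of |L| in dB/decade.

Each pole contributes −20 dB/decade at high frequency; each zero contributes +20 dB/decade.
Net: 0 zero(s) − 1 pole(s) → -20 dB/decade.

-20 dB/decade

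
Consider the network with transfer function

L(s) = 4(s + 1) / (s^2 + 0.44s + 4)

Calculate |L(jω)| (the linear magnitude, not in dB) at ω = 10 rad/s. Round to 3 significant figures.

At s = jω = j10:
zero (s+1): 1 + j10 → |·| = √(1²+10²) = √101 ≈ 10.05, ∠ = arctan(10/1) ≈ 84.29°
quadratic: (j10)² + 0.44·j10 + 4 = -96 + j4.4 → |·| ≈ 96.101, ∠ ≈ 177.38°
|L| = 4 · 10.05 / 96.101 ≈ 0.41831

0.418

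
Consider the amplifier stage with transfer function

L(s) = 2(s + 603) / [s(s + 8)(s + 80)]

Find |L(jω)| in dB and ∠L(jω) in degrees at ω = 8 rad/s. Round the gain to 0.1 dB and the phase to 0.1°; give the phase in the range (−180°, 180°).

-15.6 dB, -140.0°

At s = jω = j8:
zero (s+603): 603 + j8 → |·| = √(603²+8²) = √363673 ≈ 603.05, ∠ = arctan(8/603) ≈ 0.76°
pole (s+8): 8 + j8 → |·| = √(8²+8²) = √128 ≈ 11.314, ∠ = arctan(8/8) ≈ 45.00°
pole (s+80): 80 + j8 → |·| = √(80²+8²) = √6464 ≈ 80.399, ∠ = arctan(8/80) ≈ 5.71°
pole at origin: |s| = 8, ∠ = 90.00° (in denominator)
|L| = 2 · 603.05 / 7277.1 ≈ 0.16574
Gain = 20 log₁₀(0.16574) ≈ -15.61 dB
∠L = 0.76° − 140.71° = -139.95°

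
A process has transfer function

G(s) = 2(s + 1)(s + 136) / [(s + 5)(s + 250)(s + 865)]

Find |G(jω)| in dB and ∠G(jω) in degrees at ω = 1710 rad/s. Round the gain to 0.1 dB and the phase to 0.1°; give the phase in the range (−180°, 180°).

-59.7 dB, -59.3°

At s = jω = j1710:
zero (s+1): 1 + j1710 → |·| = √(1²+1710²) = √2924101 ≈ 1710, ∠ = arctan(1710/1) ≈ 89.97°
zero (s+136): 136 + j1710 → |·| = √(136²+1710²) = √2942596 ≈ 1715.4, ∠ = arctan(1710/136) ≈ 85.45°
pole (s+5): 5 + j1710 → |·| = √(5²+1710²) = √2924125 ≈ 1710, ∠ = arctan(1710/5) ≈ 89.83°
pole (s+250): 250 + j1710 → |·| = √(250²+1710²) = √2986600 ≈ 1728.2, ∠ = arctan(1710/250) ≈ 81.68°
pole (s+865): 865 + j1710 → |·| = √(865²+1710²) = √3672325 ≈ 1916.3, ∠ = arctan(1710/865) ≈ 63.17°
|G| = 2 · 2.9333e+06 / 5.6631e+09 ≈ 0.0010359
Gain = 20 log₁₀(0.0010359) ≈ -59.69 dB
∠G = 175.42° − 234.68° = -59.26°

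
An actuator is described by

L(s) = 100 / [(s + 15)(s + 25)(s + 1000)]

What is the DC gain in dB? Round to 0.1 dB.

-71.5 dB

L(0) = 100 / (15·25·1000) ≈ 0.00026667
20 log₁₀(0.00026667) ≈ -71.48 dB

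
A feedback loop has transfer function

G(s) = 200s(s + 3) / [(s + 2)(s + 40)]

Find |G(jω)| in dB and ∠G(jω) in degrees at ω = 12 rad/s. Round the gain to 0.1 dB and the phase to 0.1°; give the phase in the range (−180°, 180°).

At s = jω = j12:
zero (s+3): 3 + j12 → |·| = √(3²+12²) = √153 ≈ 12.369, ∠ = arctan(12/3) ≈ 75.96°
zero at origin: s = j12 → |·| = 12, ∠ = 90.00°
pole (s+2): 2 + j12 → |·| = √(2²+12²) = √148 ≈ 12.166, ∠ = arctan(12/2) ≈ 80.54°
pole (s+40): 40 + j12 → |·| = √(40²+12²) = √1744 ≈ 41.761, ∠ = arctan(12/40) ≈ 16.70°
|G| = 200 · 148.43 / 508.06 ≈ 58.43
Gain = 20 log₁₀(58.43) ≈ 35.33 dB
∠G = 165.96° − 97.24° = 68.72°

35.3 dB, 68.7°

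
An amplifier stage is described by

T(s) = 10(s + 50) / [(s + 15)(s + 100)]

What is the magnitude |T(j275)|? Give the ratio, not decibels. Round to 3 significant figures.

0.0347

At s = jω = j275:
zero (s+50): 50 + j275 → |·| = √(50²+275²) = √78125 ≈ 279.51, ∠ = arctan(275/50) ≈ 79.70°
pole (s+15): 15 + j275 → |·| = √(15²+275²) = √75850 ≈ 275.41, ∠ = arctan(275/15) ≈ 86.88°
pole (s+100): 100 + j275 → |·| = √(100²+275²) = √85625 ≈ 292.62, ∠ = arctan(275/100) ≈ 70.02°
|T| = 10 · 279.51 / 80590 ≈ 0.034683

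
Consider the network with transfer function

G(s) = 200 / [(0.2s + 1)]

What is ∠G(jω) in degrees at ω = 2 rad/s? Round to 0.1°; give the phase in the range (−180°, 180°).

-21.8°

At ω = 2 rad/s:
pole (1 + j2·0.2) = 1 + j0.4 → |·| ≈ 1.077, ∠ ≈ 21.80°
∠G = (0°) − (21.80°) = -21.80°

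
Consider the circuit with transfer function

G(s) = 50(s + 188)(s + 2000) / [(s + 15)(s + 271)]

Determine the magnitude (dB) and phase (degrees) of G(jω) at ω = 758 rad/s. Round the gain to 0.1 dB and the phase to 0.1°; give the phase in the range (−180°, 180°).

42.7 dB, -62.4°

At s = jω = j758:
zero (s+188): 188 + j758 → |·| = √(188²+758²) = √609908 ≈ 780.97, ∠ = arctan(758/188) ≈ 76.07°
zero (s+2000): 2000 + j758 → |·| = √(2000²+758²) = √4574564 ≈ 2138.8, ∠ = arctan(758/2000) ≈ 20.76°
pole (s+15): 15 + j758 → |·| = √(15²+758²) = √574789 ≈ 758.15, ∠ = arctan(758/15) ≈ 88.87°
pole (s+271): 271 + j758 → |·| = √(271²+758²) = √648005 ≈ 804.99, ∠ = arctan(758/271) ≈ 70.33°
|G| = 50 · 1.6703e+06 / 6.103e+05 ≈ 136.84
Gain = 20 log₁₀(136.84) ≈ 42.72 dB
∠G = 96.83° − 159.20° = -62.37°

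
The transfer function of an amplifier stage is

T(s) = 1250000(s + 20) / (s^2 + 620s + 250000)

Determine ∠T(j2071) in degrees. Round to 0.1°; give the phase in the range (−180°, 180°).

-72.9°

At s = jω = j2071:
zero (s+20): 20 + j2071 → |·| = √(20²+2071²) = √4289441 ≈ 2071.1, ∠ = arctan(2071/20) ≈ 89.45°
quadratic: (j2071)² + 620·j2071 + 250000 = -4039041 + j1284020 → |·| ≈ 4.2382e+06, ∠ ≈ 162.36°
∠T = 89.45° − 162.36° = -72.91°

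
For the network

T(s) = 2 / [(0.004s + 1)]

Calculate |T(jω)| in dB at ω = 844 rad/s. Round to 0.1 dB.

At ω = 844 rad/s:
pole (1 + j844·0.004) = 1 + j3.376 → |·| ≈ 3.521, ∠ ≈ 73.50°
|T| = 2 · 1 / (3.521) ≈ 0.56802
Gain = 20 log₁₀(0.56802) ≈ -4.91 dB

-4.9 dB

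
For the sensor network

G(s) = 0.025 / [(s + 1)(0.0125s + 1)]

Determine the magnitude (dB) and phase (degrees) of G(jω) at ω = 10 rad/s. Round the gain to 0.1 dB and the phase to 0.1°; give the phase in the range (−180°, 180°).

At ω = 10 rad/s:
pole (1 + j10·1) = 1 + j10 → |·| ≈ 10.05, ∠ ≈ 84.29°
pole (1 + j10·0.0125) = 1 + j0.125 → |·| ≈ 1.0078, ∠ ≈ 7.13°
|G| = 0.025 · 1 / (10.05 · 1.0078) ≈ 0.0024683
Gain = 20 log₁₀(0.0024683) ≈ -52.15 dB
∠G = (0°) − (84.29° + 7.13°) = -91.42°

-52.2 dB, -91.4°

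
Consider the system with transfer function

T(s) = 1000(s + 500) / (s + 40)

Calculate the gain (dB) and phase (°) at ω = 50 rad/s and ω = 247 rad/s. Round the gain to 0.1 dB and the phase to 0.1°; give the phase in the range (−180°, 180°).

ω = 50: 77.9 dB, -45.6°; ω = 247: 67.0 dB, -54.5°

At s = jω = j50:
zero (s+500): 500 + j50 → |·| = √(500²+50²) = √252500 ≈ 502.49, ∠ = arctan(50/500) ≈ 5.71°
pole (s+40): 40 + j50 → |·| = √(40²+50²) = √4100 ≈ 64.031, ∠ = arctan(50/40) ≈ 51.34°
|T| = 1000 · 502.49 / 64.031 ≈ 7847.6
Gain = 20 log₁₀(7847.6) ≈ 77.89 dB
∠T = 5.71° − 51.34° = -45.63°

At s = jω = j247:
zero (s+500): 500 + j247 → |·| = √(500²+247²) = √311009 ≈ 557.68, ∠ = arctan(247/500) ≈ 26.29°
pole (s+40): 40 + j247 → |·| = √(40²+247²) = √62609 ≈ 250.22, ∠ = arctan(247/40) ≈ 80.80°
|T| = 1000 · 557.68 / 250.22 ≈ 2228.8
Gain = 20 log₁₀(2228.8) ≈ 66.96 dB
∠T = 26.29° − 80.80° = -54.51°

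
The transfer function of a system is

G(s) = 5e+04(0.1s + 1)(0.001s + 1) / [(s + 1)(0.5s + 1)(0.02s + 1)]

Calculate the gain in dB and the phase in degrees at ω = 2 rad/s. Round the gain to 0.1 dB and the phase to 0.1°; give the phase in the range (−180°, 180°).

84.1 dB, -99.3°

At ω = 2 rad/s:
zero (1 + j2·0.1) = 1 + j0.2 → |·| ≈ 1.0198, ∠ ≈ 11.31°
zero (1 + j2·0.001) = 1 + j0.002 → |·| ≈ 1, ∠ ≈ 0.11°
pole (1 + j2·1) = 1 + j2 → |·| ≈ 2.2361, ∠ ≈ 63.43°
pole (1 + j2·0.5) = 1 + j1 → |·| ≈ 1.4142, ∠ ≈ 45.00°
pole (1 + j2·0.02) = 1 + j0.04 → |·| ≈ 1.0008, ∠ ≈ 2.29°
|G| = 5e+04 · 1.0198 · 1 / (2.2361 · 1.4142 · 1.0008) ≈ 16111
Gain = 20 log₁₀(16111) ≈ 84.14 dB
∠G = (11.31° + 0.11°) − (63.43° + 45.00° + 2.29°) = -99.30°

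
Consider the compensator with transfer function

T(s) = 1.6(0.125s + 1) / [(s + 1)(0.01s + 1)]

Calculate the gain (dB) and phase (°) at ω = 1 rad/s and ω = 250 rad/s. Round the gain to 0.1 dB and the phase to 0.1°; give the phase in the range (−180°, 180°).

At ω = 1 rad/s:
zero (1 + j1·0.125) = 1 + j0.125 → |·| ≈ 1.0078, ∠ ≈ 7.13°
pole (1 + j1·1) = 1 + j1 → |·| ≈ 1.4142, ∠ ≈ 45.00°
pole (1 + j1·0.01) = 1 + j0.01 → |·| ≈ 1, ∠ ≈ 0.57°
|T| = 1.6 · 1.0078 / (1.4142 · 1) ≈ 1.1402
Gain = 20 log₁₀(1.1402) ≈ 1.14 dB
∠T = (7.13°) − (45.00° + 0.57°) = -38.44°

At ω = 250 rad/s:
zero (1 + j250·0.125) = 1 + j31.25 → |·| ≈ 31.266, ∠ ≈ 88.17°
pole (1 + j250·1) = 1 + j250 → |·| ≈ 250, ∠ ≈ 89.77°
pole (1 + j250·0.01) = 1 + j2.5 → |·| ≈ 2.6926, ∠ ≈ 68.20°
|T| = 1.6 · 31.266 / (250 · 2.6926) ≈ 0.074316
Gain = 20 log₁₀(0.074316) ≈ -22.58 dB
∠T = (88.17°) − (89.77° + 68.20°) = -69.80°

ω = 1: 1.1 dB, -38.4°; ω = 250: -22.6 dB, -69.8°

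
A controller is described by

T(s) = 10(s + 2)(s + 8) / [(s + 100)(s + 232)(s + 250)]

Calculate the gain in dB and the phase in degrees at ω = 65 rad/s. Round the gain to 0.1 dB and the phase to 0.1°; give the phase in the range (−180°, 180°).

At s = jω = j65:
zero (s+2): 2 + j65 → |·| = √(2²+65²) = √4229 ≈ 65.031, ∠ = arctan(65/2) ≈ 88.24°
zero (s+8): 8 + j65 → |·| = √(8²+65²) = √4289 ≈ 65.49, ∠ = arctan(65/8) ≈ 82.98°
pole (s+100): 100 + j65 → |·| = √(100²+65²) = √14225 ≈ 119.27, ∠ = arctan(65/100) ≈ 33.02°
pole (s+232): 232 + j65 → |·| = √(232²+65²) = √58049 ≈ 240.93, ∠ = arctan(65/232) ≈ 15.65°
pole (s+250): 250 + j65 → |·| = √(250²+65²) = √66725 ≈ 258.31, ∠ = arctan(65/250) ≈ 14.57°
|T| = 10 · 4258.9 / 7.4227e+06 ≈ 0.0057377
Gain = 20 log₁₀(0.0057377) ≈ -44.83 dB
∠T = 171.22° − 63.24° = 107.98°

-44.8 dB, 108.0°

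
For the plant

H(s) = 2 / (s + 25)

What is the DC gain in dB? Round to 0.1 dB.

H(0) = 2 / (25) = 0.08
20 log₁₀(0.08) ≈ -21.94 dB

-21.9 dB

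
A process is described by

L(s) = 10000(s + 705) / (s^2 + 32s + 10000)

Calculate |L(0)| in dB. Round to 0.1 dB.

L(0) = 10000·705 / 10000 = 705
20 log₁₀(705) ≈ 56.96 dB

57.0 dB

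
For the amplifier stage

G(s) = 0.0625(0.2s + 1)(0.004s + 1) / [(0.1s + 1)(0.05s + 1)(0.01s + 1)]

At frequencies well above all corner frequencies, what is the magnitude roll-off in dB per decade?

Each pole contributes −20 dB/decade at high frequency; each zero contributes +20 dB/decade.
Net: 2 zero(s) − 3 pole(s) → -20 dB/decade.

-20 dB/decade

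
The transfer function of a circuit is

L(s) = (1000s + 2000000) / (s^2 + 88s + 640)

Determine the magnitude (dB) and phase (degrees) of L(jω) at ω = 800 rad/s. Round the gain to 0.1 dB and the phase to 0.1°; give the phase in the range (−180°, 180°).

10.5 dB, -151.9°

Substitute s = j800:
Numerator: 1000(j800) + 2000000 = 2000000 + j800000
Denominator: (j800)^2 + 88(j800) + 640 = -639360 + j70400
|N| = √(2000000² + 800000²) ≈ 2.1541e+06, ∠N ≈ 21.80°
|D| = √(639360² + 70400²) ≈ 6.4322e+05, ∠D ≈ 173.72°
|L| = 2.1541e+06 / 6.4322e+05 ≈ 3.3489
Gain = 20 log₁₀(3.3489) ≈ 10.50 dB
∠L = 21.80° − 173.72° = -151.92°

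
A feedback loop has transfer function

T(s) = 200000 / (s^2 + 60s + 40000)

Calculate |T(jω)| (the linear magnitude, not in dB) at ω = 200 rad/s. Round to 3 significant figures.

16.7

At s = jω = j200:
quadratic: (j200)² + 60·j200 + 40000 = 0 + j12000 → |·| ≈ 12000, ∠ ≈ 90.00°
|T| = 200000 / 12000 ≈ 16.667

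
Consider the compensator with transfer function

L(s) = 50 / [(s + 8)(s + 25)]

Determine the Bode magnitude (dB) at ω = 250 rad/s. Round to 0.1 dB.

-62.0 dB

At s = jω = j250:
pole (s+8): 8 + j250 → |·| = √(8²+250²) = √62564 ≈ 250.13, ∠ = arctan(250/8) ≈ 88.17°
pole (s+25): 25 + j250 → |·| = √(25²+250²) = √63125 ≈ 251.25, ∠ = arctan(250/25) ≈ 84.29°
|L| = 50 / 62845 ≈ 0.00079561
Gain = 20 log₁₀(0.00079561) ≈ -61.99 dB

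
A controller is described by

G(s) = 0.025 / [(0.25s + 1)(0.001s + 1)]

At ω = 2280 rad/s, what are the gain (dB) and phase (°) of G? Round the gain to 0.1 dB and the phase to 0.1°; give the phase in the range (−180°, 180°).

-95.1 dB, -156.2°

At ω = 2280 rad/s:
pole (1 + j2280·0.25) = 1 + j570 → |·| ≈ 570, ∠ ≈ 89.90°
pole (1 + j2280·0.001) = 1 + j2.28 → |·| ≈ 2.4897, ∠ ≈ 66.32°
|G| = 0.025 · 1 / (570 · 2.4897) ≈ 1.7616e-05
Gain = 20 log₁₀(1.7616e-05) ≈ -95.08 dB
∠G = (0°) − (89.90° + 66.32°) = -156.22°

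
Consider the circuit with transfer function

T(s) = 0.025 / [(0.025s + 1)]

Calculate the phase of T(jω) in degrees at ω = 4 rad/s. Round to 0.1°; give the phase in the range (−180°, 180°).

-5.7°

At ω = 4 rad/s:
pole (1 + j4·0.025) = 1 + j0.1 → |·| ≈ 1.005, ∠ ≈ 5.71°
∠T = (0°) − (5.71°) = -5.71°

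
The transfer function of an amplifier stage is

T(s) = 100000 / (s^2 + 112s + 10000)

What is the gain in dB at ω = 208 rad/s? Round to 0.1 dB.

At s = jω = j208:
quadratic: (j208)² + 112·j208 + 10000 = -33264 + j23296 → |·| ≈ 40610, ∠ ≈ 145.00°
|T| = 100000 / 40610 ≈ 2.4624
Gain = 20 log₁₀(2.4624) ≈ 7.83 dB

7.8 dB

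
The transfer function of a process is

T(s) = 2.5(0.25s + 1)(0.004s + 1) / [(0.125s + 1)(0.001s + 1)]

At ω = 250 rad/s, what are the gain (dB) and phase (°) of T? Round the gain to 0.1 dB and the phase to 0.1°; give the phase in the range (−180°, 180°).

At ω = 250 rad/s:
zero (1 + j250·0.25) = 1 + j62.5 → |·| ≈ 62.508, ∠ ≈ 89.08°
zero (1 + j250·0.004) = 1 + j1 → |·| ≈ 1.4142, ∠ ≈ 45.00°
pole (1 + j250·0.125) = 1 + j31.25 → |·| ≈ 31.266, ∠ ≈ 88.17°
pole (1 + j250·0.001) = 1 + j0.25 → |·| ≈ 1.0308, ∠ ≈ 14.04°
|T| = 2.5 · 62.508 · 1.4142 / (31.266 · 1.0308) ≈ 6.8571
Gain = 20 log₁₀(6.8571) ≈ 16.72 dB
∠T = (89.08° + 45.00°) − (88.17° + 14.04°) = 31.87°

16.7 dB, 31.9°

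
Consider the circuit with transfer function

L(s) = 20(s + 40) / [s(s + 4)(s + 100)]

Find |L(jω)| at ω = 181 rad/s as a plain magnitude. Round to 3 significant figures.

0.000547

At s = jω = j181:
zero (s+40): 40 + j181 → |·| = √(40²+181²) = √34361 ≈ 185.37, ∠ = arctan(181/40) ≈ 77.54°
pole (s+4): 4 + j181 → |·| = √(4²+181²) = √32777 ≈ 181.04, ∠ = arctan(181/4) ≈ 88.73°
pole (s+100): 100 + j181 → |·| = √(100²+181²) = √42761 ≈ 206.79, ∠ = arctan(181/100) ≈ 61.08°
pole at origin: |s| = 181, ∠ = 90.00° (in denominator)
|L| = 20 · 185.37 / 6.7761e+06 ≈ 0.00054713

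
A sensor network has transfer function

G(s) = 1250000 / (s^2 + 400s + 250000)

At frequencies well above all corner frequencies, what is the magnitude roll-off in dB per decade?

-40 dB/decade

Each pole contributes −20 dB/decade at high frequency; each zero contributes +20 dB/decade.
Net: 0 zero(s) − 2 pole(s) → -40 dB/decade.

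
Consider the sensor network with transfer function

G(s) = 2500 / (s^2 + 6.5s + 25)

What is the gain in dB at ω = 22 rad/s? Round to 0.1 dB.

At s = jω = j22:
quadratic: (j22)² + 6.5·j22 + 25 = -459 + j143 → |·| ≈ 480.76, ∠ ≈ 162.70°
|G| = 2500 / 480.76 ≈ 5.2001
Gain = 20 log₁₀(5.2001) ≈ 14.32 dB

14.3 dB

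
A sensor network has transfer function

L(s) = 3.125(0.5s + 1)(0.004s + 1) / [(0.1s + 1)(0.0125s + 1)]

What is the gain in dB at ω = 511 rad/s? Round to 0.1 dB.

14.8 dB

At ω = 511 rad/s:
zero (1 + j511·0.5) = 1 + j255.5 → |·| ≈ 255.5, ∠ ≈ 89.78°
zero (1 + j511·0.004) = 1 + j2.044 → |·| ≈ 2.2755, ∠ ≈ 63.93°
pole (1 + j511·0.1) = 1 + j51.1 → |·| ≈ 51.11, ∠ ≈ 88.88°
pole (1 + j511·0.0125) = 1 + j6.3875 → |·| ≈ 6.4653, ∠ ≈ 81.10°
|L| = 3.125 · 255.5 · 2.2755 / (51.11 · 6.4653) ≈ 5.4982
Gain = 20 log₁₀(5.4982) ≈ 14.80 dB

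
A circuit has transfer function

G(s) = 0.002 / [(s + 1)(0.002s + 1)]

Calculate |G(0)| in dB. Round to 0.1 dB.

G(0) = 0.002 · 1 / 1 = 0.002
20 log₁₀(0.002) ≈ -53.98 dB

-54.0 dB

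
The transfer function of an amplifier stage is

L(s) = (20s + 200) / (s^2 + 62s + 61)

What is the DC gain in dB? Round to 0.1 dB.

10.3 dB

L(0) = 200 / 61 ≈ 3.2787
20 log₁₀(3.2787) ≈ 10.31 dB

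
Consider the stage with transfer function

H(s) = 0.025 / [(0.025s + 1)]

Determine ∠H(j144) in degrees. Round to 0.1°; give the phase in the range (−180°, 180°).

At ω = 144 rad/s:
pole (1 + j144·0.025) = 1 + j3.6 → |·| ≈ 3.7363, ∠ ≈ 74.48°
∠H = (0°) − (74.48°) = -74.48°

-74.5°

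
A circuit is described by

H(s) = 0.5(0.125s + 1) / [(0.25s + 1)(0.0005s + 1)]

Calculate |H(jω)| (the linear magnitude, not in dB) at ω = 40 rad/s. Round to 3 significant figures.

At ω = 40 rad/s:
zero (1 + j40·0.125) = 1 + j5 → |·| ≈ 5.099, ∠ ≈ 78.69°
pole (1 + j40·0.25) = 1 + j10 → |·| ≈ 10.05, ∠ ≈ 84.29°
pole (1 + j40·0.0005) = 1 + j0.02 → |·| ≈ 1.0002, ∠ ≈ 1.15°
|H| = 0.5 · 5.099 / (10.05 · 1.0002) ≈ 0.25363

0.254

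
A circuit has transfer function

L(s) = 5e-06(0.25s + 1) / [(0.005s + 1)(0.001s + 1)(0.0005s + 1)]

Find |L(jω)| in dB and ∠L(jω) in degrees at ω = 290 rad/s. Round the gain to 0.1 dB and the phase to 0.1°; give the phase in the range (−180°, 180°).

At ω = 290 rad/s:
zero (1 + j290·0.25) = 1 + j72.5 → |·| ≈ 72.507, ∠ ≈ 89.21°
pole (1 + j290·0.005) = 1 + j1.45 → |·| ≈ 1.7614, ∠ ≈ 55.41°
pole (1 + j290·0.001) = 1 + j0.29 → |·| ≈ 1.0412, ∠ ≈ 16.17°
pole (1 + j290·0.0005) = 1 + j0.145 → |·| ≈ 1.0105, ∠ ≈ 8.25°
|L| = 5e-06 · 72.507 / (1.7614 · 1.0412 · 1.0105) ≈ 0.00019562
Gain = 20 log₁₀(0.00019562) ≈ -74.17 dB
∠L = (89.21°) − (55.41° + 16.17° + 8.25°) = 9.38°

-74.2 dB, 9.4°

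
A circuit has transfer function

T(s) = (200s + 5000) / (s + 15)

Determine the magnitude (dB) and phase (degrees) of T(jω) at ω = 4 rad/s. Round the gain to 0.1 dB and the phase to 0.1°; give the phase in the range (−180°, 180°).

Substitute s = j4:
Numerator: 200(j4) + 5000 = 5000 + j800
Denominator: (j4) + 15 = 15 + j4
|N| = √(5000² + 800²) ≈ 5063.6, ∠N ≈ 9.09°
|D| = √(15² + 4²) ≈ 15.524, ∠D ≈ 14.93°
|T| = 5063.6 / 15.524 ≈ 326.18
Gain = 20 log₁₀(326.18) ≈ 50.27 dB
∠T = 9.09° − 14.93° = -5.84°

50.3 dB, -5.8°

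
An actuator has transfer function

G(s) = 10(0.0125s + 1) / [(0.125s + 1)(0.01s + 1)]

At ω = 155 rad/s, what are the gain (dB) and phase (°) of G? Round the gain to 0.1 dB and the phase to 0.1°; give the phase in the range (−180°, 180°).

At ω = 155 rad/s:
zero (1 + j155·0.0125) = 1 + j1.9375 → |·| ≈ 2.1803, ∠ ≈ 62.70°
pole (1 + j155·0.125) = 1 + j19.375 → |·| ≈ 19.401, ∠ ≈ 87.05°
pole (1 + j155·0.01) = 1 + j1.55 → |·| ≈ 1.8446, ∠ ≈ 57.17°
|G| = 10 · 2.1803 / (19.401 · 1.8446) ≈ 0.60924
Gain = 20 log₁₀(0.60924) ≈ -4.30 dB
∠G = (62.70°) − (87.05° + 57.17°) = -81.52°

-4.3 dB, -81.5°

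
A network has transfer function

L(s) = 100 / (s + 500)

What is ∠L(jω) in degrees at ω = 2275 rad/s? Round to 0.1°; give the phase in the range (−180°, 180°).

At s = jω = j2275:
pole (s+500): 500 + j2275 → |·| = √(500²+2275²) = √5425625 ≈ 2329.3, ∠ = arctan(2275/500) ≈ 77.60°
∠L = 0.00° − 77.60° = -77.60°

-77.6°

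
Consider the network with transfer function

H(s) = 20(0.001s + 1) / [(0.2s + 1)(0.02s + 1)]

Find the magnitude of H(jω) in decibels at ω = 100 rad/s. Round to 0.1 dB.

At ω = 100 rad/s:
zero (1 + j100·0.001) = 1 + j0.1 → |·| ≈ 1.005, ∠ ≈ 5.71°
pole (1 + j100·0.2) = 1 + j20 → |·| ≈ 20.025, ∠ ≈ 87.14°
pole (1 + j100·0.02) = 1 + j2 → |·| ≈ 2.2361, ∠ ≈ 63.43°
|H| = 20 · 1.005 / (20.025 · 2.2361) ≈ 0.44888
Gain = 20 log₁₀(0.44888) ≈ -6.96 dB

-7.0 dB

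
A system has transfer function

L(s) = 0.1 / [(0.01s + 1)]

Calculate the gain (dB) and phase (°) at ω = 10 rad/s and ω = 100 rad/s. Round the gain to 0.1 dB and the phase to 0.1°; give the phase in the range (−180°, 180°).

ω = 10: -20.0 dB, -5.7°; ω = 100: -23.0 dB, -45.0°

At ω = 10 rad/s:
pole (1 + j10·0.01) = 1 + j0.1 → |·| ≈ 1.005, ∠ ≈ 5.71°
|L| = 0.1 · 1 / (1.005) ≈ 0.099502
Gain = 20 log₁₀(0.099502) ≈ -20.04 dB
∠L = (0°) − (5.71°) = -5.71°

At ω = 100 rad/s:
pole (1 + j100·0.01) = 1 + j1 → |·| ≈ 1.4142, ∠ ≈ 45.00°
|L| = 0.1 · 1 / (1.4142) ≈ 0.070711
Gain = 20 log₁₀(0.070711) ≈ -23.01 dB
∠L = (0°) − (45.00°) = -45.00°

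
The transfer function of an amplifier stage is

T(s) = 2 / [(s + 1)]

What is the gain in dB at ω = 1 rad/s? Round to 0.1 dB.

At ω = 1 rad/s:
pole (1 + j1·1) = 1 + j1 → |·| ≈ 1.4142, ∠ ≈ 45.00°
|T| = 2 · 1 / (1.4142) ≈ 1.4142
Gain = 20 log₁₀(1.4142) ≈ 3.01 dB

3.0 dB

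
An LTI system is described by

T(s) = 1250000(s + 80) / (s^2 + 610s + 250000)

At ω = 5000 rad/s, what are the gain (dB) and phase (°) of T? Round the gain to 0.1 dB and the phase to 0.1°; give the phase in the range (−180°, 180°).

48.0 dB, -83.9°

At s = jω = j5000:
zero (s+80): 80 + j5000 → |·| = √(80²+5000²) = √25006400 ≈ 5000.6, ∠ = arctan(5000/80) ≈ 89.08°
quadratic: (j5000)² + 610·j5000 + 250000 = -24750000 + j3050000 → |·| ≈ 2.4937e+07, ∠ ≈ 172.97°
|T| = 1250000 · 5000.6 / 2.4937e+07 ≈ 250.66
Gain = 20 log₁₀(250.66) ≈ 47.98 dB
∠T = 89.08° − 172.97° = -83.89°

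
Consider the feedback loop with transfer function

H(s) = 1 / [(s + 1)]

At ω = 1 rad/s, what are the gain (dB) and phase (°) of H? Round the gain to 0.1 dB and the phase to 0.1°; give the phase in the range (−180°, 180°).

At ω = 1 rad/s:
pole (1 + j1·1) = 1 + j1 → |·| ≈ 1.4142, ∠ ≈ 45.00°
|H| = 1 · 1 / (1.4142) ≈ 0.70711
Gain = 20 log₁₀(0.70711) ≈ -3.01 dB
∠H = (0°) − (45.00°) = -45.00°

-3.0 dB, -45.0°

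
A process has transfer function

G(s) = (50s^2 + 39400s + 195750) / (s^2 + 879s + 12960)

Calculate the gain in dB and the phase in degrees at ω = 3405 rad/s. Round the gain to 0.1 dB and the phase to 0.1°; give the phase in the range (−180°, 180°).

33.9 dB, 1.5°

Substitute s = j3405:
Numerator: 50(j3405)^2 + 39400(j3405) + 195750 = -579505500 + j134157000
Denominator: (j3405)^2 + 879(j3405) + 12960 = -11581065 + j2992995
|N| = √(579505500² + 134157000²) ≈ 5.9483e+08, ∠N ≈ 166.97°
|D| = √(11581065² + 2992995²) ≈ 1.1962e+07, ∠D ≈ 165.51°
|G| = 5.9483e+08 / 1.1962e+07 ≈ 49.727
Gain = 20 log₁₀(49.727) ≈ 33.93 dB
∠G = 166.97° − 165.51° = 1.46°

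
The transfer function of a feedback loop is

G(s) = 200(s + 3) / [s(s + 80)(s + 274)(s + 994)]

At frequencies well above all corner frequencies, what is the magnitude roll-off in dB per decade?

-60 dB/decade

Each pole contributes −20 dB/decade at high frequency; each zero contributes +20 dB/decade.
Net: 1 zero(s) − 4 pole(s) → -60 dB/decade.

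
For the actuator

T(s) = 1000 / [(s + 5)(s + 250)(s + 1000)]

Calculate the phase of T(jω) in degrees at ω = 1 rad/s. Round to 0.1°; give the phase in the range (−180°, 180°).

At s = jω = j1:
pole (s+5): 5 + j1 → |·| = √(5²+1²) = √26 ≈ 5.099, ∠ = arctan(1/5) ≈ 11.31°
pole (s+250): 250 + j1 → |·| = √(250²+1²) = √62501 ≈ 250, ∠ = arctan(1/250) ≈ 0.23°
pole (s+1000): 1000 + j1 → |·| = √(1000²+1²) = √1000001 ≈ 1000, ∠ = arctan(1/1000) ≈ 0.06°
∠T = 0.00° − 11.60° = -11.60°

-11.6°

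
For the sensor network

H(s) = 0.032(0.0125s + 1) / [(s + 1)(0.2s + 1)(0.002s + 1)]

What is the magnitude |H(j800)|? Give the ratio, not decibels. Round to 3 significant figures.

At ω = 800 rad/s:
zero (1 + j800·0.0125) = 1 + j10 → |·| ≈ 10.05, ∠ ≈ 84.29°
pole (1 + j800·1) = 1 + j800 → |·| ≈ 800, ∠ ≈ 89.93°
pole (1 + j800·0.2) = 1 + j160 → |·| ≈ 160, ∠ ≈ 89.64°
pole (1 + j800·0.002) = 1 + j1.6 → |·| ≈ 1.8868, ∠ ≈ 57.99°
|H| = 0.032 · 10.05 / (800 · 160 · 1.8868) ≈ 1.3316e-06

1.33e-06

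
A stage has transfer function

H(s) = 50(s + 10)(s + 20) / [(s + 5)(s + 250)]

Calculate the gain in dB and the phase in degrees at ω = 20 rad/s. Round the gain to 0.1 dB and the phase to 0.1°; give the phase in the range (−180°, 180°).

15.7 dB, 27.9°

At s = jω = j20:
zero (s+10): 10 + j20 → |·| = √(10²+20²) = √500 ≈ 22.361, ∠ = arctan(20/10) ≈ 63.43°
zero (s+20): 20 + j20 → |·| = √(20²+20²) = √800 ≈ 28.284, ∠ = arctan(20/20) ≈ 45.00°
pole (s+5): 5 + j20 → |·| = √(5²+20²) = √425 ≈ 20.616, ∠ = arctan(20/5) ≈ 75.96°
pole (s+250): 250 + j20 → |·| = √(250²+20²) = √62900 ≈ 250.8, ∠ = arctan(20/250) ≈ 4.57°
|H| = 50 · 632.46 / 5170.5 ≈ 6.116
Gain = 20 log₁₀(6.116) ≈ 15.73 dB
∠H = 108.43° − 80.53° = 27.90°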